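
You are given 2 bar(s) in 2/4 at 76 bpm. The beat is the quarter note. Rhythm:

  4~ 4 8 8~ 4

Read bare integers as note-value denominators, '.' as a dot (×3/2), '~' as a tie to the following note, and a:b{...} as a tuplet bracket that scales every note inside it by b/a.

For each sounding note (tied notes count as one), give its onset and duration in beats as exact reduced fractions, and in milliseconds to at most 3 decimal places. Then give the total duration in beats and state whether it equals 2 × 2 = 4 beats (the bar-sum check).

1) 0.0ms=0b +1578.947ms=2b
2) 1578.947ms=2b +394.737ms=1/2b
3) 1973.684ms=5/2b +1184.211ms=3/2b
Σ=4b of 4 (76bpm 2/4) — PASS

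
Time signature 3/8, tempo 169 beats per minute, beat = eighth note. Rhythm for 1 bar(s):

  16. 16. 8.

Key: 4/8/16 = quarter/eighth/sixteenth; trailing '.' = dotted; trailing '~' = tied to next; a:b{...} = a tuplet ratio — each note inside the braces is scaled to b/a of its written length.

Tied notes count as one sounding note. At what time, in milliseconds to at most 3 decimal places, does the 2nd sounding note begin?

1. 0.0ms @ 0 + 266.272ms (3/4)
2. 266.272ms @ 3/4 + 266.272ms (3/4)
3. 532.544ms @ 3/2 + 532.544ms (3/2)

note 2 onset = 3/4b = 266.272ms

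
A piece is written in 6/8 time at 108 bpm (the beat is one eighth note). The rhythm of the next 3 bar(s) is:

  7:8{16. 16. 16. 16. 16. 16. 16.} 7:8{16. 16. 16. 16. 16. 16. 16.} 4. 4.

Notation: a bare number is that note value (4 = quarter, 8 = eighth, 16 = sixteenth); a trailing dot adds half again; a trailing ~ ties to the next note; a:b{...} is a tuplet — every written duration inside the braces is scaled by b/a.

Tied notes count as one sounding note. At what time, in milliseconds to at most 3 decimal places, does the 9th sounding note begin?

note 9 onset = 48/7b = 3809.524ms

1. 0.0ms @ 0 + 476.19ms (6/7)
2. 476.19ms @ 6/7 + 476.19ms (6/7)
3. 952.381ms @ 12/7 + 476.19ms (6/7)
4. 1428.571ms @ 18/7 + 476.19ms (6/7)
5. 1904.762ms @ 24/7 + 476.19ms (6/7)
6. 2380.952ms @ 30/7 + 476.19ms (6/7)
7. 2857.143ms @ 36/7 + 476.19ms (6/7)
8. 3333.333ms @ 6 + 476.19ms (6/7)
9. 3809.524ms @ 48/7 + 476.19ms (6/7)
10. 4285.714ms @ 54/7 + 476.19ms (6/7)
11. 4761.905ms @ 60/7 + 476.19ms (6/7)
12. 5238.095ms @ 66/7 + 476.19ms (6/7)
13. 5714.286ms @ 72/7 + 476.19ms (6/7)
14. 6190.476ms @ 78/7 + 476.19ms (6/7)
15. 6666.667ms @ 12 + 1666.667ms (3)
16. 8333.333ms @ 15 + 1666.667ms (3)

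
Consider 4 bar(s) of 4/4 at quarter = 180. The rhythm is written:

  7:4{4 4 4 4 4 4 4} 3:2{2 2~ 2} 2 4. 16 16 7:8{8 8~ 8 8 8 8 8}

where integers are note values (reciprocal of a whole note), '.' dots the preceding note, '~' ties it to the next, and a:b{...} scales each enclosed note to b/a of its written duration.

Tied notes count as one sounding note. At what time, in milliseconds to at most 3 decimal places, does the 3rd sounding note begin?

note 3 onset = 8/7b = 380.952ms

1. 0.0ms @ 0 + 190.476ms (4/7)
2. 190.476ms @ 4/7 + 190.476ms (4/7)
3. 380.952ms @ 8/7 + 190.476ms (4/7)
4. 571.429ms @ 12/7 + 190.476ms (4/7)
5. 761.905ms @ 16/7 + 190.476ms (4/7)
6. 952.381ms @ 20/7 + 190.476ms (4/7)
7. 1142.857ms @ 24/7 + 190.476ms (4/7)
8. 1333.333ms @ 4 + 444.444ms (4/3)
9. 1777.778ms @ 16/3 + 888.889ms (8/3)
10. 2666.667ms @ 8 + 666.667ms (2)
11. 3333.333ms @ 10 + 500.0ms (3/2)
12. 3833.333ms @ 23/2 + 83.333ms (1/4)
13. 3916.667ms @ 47/4 + 83.333ms (1/4)
14. 4000.0ms @ 12 + 190.476ms (4/7)
15. 4190.476ms @ 88/7 + 380.952ms (8/7)
16. 4571.429ms @ 96/7 + 190.476ms (4/7)
17. 4761.905ms @ 100/7 + 190.476ms (4/7)
18. 4952.381ms @ 104/7 + 190.476ms (4/7)
19. 5142.857ms @ 108/7 + 190.476ms (4/7)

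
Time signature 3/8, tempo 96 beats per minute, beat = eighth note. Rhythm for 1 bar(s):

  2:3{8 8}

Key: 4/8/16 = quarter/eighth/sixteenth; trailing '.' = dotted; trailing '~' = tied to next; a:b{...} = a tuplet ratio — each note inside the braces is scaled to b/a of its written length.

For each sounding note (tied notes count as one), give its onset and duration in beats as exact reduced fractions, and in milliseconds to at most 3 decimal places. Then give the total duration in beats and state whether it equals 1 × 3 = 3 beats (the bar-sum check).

1) 0.0ms=0b +937.5ms=3/2b
2) 937.5ms=3/2b +937.5ms=3/2b
Σ=3b of 3 (96bpm 3/8) — PASS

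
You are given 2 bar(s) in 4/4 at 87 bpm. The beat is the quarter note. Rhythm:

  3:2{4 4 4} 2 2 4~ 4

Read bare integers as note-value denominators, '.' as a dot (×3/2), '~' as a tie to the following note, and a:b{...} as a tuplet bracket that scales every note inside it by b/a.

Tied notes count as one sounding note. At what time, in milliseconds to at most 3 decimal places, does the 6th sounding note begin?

note 6 onset = 6b = 4137.931ms

1. 0.0ms @ 0 + 459.77ms (2/3)
2. 459.77ms @ 2/3 + 459.77ms (2/3)
3. 919.54ms @ 4/3 + 459.77ms (2/3)
4. 1379.31ms @ 2 + 1379.31ms (2)
5. 2758.621ms @ 4 + 1379.31ms (2)
6. 4137.931ms @ 6 + 1379.31ms (2)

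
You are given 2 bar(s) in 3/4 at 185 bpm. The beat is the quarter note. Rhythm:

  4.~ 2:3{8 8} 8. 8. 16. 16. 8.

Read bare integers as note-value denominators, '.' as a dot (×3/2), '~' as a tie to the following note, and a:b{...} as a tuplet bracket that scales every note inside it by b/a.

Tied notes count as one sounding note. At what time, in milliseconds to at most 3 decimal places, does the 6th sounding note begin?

1. 0.0ms @ 0 + 729.73ms (9/4)
2. 729.73ms @ 9/4 + 243.243ms (3/4)
3. 972.973ms @ 3 + 243.243ms (3/4)
4. 1216.216ms @ 15/4 + 243.243ms (3/4)
5. 1459.459ms @ 9/2 + 121.622ms (3/8)
6. 1581.081ms @ 39/8 + 121.622ms (3/8)
7. 1702.703ms @ 21/4 + 243.243ms (3/4)

note 6 onset = 39/8b = 1581.081ms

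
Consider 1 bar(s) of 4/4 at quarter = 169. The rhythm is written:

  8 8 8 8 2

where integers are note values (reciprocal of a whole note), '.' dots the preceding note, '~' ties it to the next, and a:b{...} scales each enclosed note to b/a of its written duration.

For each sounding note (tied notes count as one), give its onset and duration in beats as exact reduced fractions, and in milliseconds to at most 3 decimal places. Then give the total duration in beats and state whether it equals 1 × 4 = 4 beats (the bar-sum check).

1) 0.0ms=0b +177.515ms=1/2b
2) 177.515ms=1/2b +177.515ms=1/2b
3) 355.03ms=1b +177.515ms=1/2b
4) 532.544ms=3/2b +177.515ms=1/2b
5) 710.059ms=2b +710.059ms=2b
Σ=4b of 4 (169bpm 4/4) — PASS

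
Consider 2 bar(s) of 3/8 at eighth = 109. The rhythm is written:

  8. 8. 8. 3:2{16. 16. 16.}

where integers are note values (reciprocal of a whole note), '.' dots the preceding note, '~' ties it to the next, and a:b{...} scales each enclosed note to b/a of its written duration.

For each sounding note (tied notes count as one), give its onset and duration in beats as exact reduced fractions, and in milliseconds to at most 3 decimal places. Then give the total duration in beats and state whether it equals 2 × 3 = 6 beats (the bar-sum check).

1) 0.0ms=0b +825.688ms=3/2b
2) 825.688ms=3/2b +825.688ms=3/2b
3) 1651.376ms=3b +825.688ms=3/2b
4) 2477.064ms=9/2b +275.229ms=1/2b
5) 2752.294ms=5b +275.229ms=1/2b
6) 3027.523ms=11/2b +275.229ms=1/2b
Σ=6b of 6 (109bpm 3/8) — PASS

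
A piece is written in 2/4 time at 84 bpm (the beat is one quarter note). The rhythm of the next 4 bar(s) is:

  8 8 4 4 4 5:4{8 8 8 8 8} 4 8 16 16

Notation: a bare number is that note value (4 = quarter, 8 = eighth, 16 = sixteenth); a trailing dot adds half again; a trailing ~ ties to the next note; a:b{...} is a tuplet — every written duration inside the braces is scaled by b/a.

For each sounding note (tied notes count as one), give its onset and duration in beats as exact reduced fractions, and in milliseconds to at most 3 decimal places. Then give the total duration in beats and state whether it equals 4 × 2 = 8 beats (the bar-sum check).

1) 0.0ms=0b +357.143ms=1/2b
2) 357.143ms=1/2b +357.143ms=1/2b
3) 714.286ms=1b +714.286ms=1b
4) 1428.571ms=2b +714.286ms=1b
5) 2142.857ms=3b +714.286ms=1b
6) 2857.143ms=4b +285.714ms=2/5b
7) 3142.857ms=22/5b +285.714ms=2/5b
8) 3428.571ms=24/5b +285.714ms=2/5b
9) 3714.286ms=26/5b +285.714ms=2/5b
10) 4000.0ms=28/5b +285.714ms=2/5b
11) 4285.714ms=6b +714.286ms=1b
12) 5000.0ms=7b +357.143ms=1/2b
13) 5357.143ms=15/2b +178.571ms=1/4b
14) 5535.714ms=31/4b +178.571ms=1/4b
Σ=8b of 8 (84bpm 2/4) — PASS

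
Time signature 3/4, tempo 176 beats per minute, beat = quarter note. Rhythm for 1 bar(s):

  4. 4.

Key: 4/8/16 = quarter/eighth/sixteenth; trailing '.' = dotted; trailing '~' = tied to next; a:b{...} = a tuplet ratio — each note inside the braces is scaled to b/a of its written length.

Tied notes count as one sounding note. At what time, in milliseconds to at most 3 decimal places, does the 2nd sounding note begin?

1. 0.0ms @ 0 + 511.364ms (3/2)
2. 511.364ms @ 3/2 + 511.364ms (3/2)

note 2 onset = 3/2b = 511.364ms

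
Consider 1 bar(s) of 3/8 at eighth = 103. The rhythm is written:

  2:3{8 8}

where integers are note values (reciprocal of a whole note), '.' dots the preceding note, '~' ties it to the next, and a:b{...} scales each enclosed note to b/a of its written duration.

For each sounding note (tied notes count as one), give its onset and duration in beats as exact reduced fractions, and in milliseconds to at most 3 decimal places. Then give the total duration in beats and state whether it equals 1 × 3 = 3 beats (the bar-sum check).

1) 0.0ms=0b +873.786ms=3/2b
2) 873.786ms=3/2b +873.786ms=3/2b
Σ=3b of 3 (103bpm 3/8) — PASS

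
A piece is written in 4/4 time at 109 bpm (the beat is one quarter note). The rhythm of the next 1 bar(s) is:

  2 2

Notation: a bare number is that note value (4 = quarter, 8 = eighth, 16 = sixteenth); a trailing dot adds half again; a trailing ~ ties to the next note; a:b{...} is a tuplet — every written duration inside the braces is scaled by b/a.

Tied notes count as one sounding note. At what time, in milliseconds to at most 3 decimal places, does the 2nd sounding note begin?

note 2 onset = 2b = 1100.917ms

1. 0.0ms @ 0 + 1100.917ms (2)
2. 1100.917ms @ 2 + 1100.917ms (2)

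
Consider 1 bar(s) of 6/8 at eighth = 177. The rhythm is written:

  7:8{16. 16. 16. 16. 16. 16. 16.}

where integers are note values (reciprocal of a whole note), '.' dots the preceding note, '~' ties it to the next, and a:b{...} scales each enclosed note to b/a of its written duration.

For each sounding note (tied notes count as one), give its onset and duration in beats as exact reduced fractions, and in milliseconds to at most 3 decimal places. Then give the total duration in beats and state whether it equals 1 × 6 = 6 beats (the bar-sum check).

1) 0.0ms=0b +290.557ms=6/7b
2) 290.557ms=6/7b +290.557ms=6/7b
3) 581.114ms=12/7b +290.557ms=6/7b
4) 871.671ms=18/7b +290.557ms=6/7b
5) 1162.228ms=24/7b +290.557ms=6/7b
6) 1452.785ms=30/7b +290.557ms=6/7b
7) 1743.341ms=36/7b +290.557ms=6/7b
Σ=6b of 6 (177bpm 6/8) — PASS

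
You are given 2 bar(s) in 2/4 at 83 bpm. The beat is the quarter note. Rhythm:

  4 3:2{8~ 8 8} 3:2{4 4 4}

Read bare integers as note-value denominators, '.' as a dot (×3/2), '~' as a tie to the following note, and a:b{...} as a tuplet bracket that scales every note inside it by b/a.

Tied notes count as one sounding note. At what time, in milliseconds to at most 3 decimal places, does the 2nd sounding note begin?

1. 0.0ms @ 0 + 722.892ms (1)
2. 722.892ms @ 1 + 481.928ms (2/3)
3. 1204.819ms @ 5/3 + 240.964ms (1/3)
4. 1445.783ms @ 2 + 481.928ms (2/3)
5. 1927.711ms @ 8/3 + 481.928ms (2/3)
6. 2409.639ms @ 10/3 + 481.928ms (2/3)

note 2 onset = 1b = 722.892ms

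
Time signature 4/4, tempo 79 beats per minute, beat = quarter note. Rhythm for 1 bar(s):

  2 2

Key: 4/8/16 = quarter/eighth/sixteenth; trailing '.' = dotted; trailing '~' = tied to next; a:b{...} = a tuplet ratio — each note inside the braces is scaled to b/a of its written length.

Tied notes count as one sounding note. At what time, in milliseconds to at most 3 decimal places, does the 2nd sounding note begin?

note 2 onset = 2b = 1518.987ms

1. 0.0ms @ 0 + 1518.987ms (2)
2. 1518.987ms @ 2 + 1518.987ms (2)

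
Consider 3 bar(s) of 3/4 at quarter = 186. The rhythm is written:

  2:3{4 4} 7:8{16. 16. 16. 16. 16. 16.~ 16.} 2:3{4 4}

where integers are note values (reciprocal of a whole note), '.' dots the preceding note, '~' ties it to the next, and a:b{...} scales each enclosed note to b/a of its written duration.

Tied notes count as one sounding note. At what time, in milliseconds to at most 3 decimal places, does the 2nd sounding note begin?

note 2 onset = 3/2b = 483.871ms

1. 0.0ms @ 0 + 483.871ms (3/2)
2. 483.871ms @ 3/2 + 483.871ms (3/2)
3. 967.742ms @ 3 + 138.249ms (3/7)
4. 1105.991ms @ 24/7 + 138.249ms (3/7)
5. 1244.24ms @ 27/7 + 138.249ms (3/7)
6. 1382.488ms @ 30/7 + 138.249ms (3/7)
7. 1520.737ms @ 33/7 + 138.249ms (3/7)
8. 1658.986ms @ 36/7 + 276.498ms (6/7)
9. 1935.484ms @ 6 + 483.871ms (3/2)
10. 2419.355ms @ 15/2 + 483.871ms (3/2)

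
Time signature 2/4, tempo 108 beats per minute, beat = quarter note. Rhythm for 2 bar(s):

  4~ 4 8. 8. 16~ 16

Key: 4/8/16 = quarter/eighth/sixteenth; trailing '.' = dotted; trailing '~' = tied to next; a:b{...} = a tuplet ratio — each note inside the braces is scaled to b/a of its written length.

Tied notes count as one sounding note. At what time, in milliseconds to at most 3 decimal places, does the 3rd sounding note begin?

note 3 onset = 11/4b = 1527.778ms

1. 0.0ms @ 0 + 1111.111ms (2)
2. 1111.111ms @ 2 + 416.667ms (3/4)
3. 1527.778ms @ 11/4 + 416.667ms (3/4)
4. 1944.444ms @ 7/2 + 277.778ms (1/2)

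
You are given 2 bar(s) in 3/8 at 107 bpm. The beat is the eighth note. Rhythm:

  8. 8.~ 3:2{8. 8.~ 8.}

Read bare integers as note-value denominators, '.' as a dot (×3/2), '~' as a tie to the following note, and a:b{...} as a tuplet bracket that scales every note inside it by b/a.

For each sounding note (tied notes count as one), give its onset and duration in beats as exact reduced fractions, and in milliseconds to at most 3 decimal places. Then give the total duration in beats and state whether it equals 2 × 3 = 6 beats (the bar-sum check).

1) 0.0ms=0b +841.121ms=3/2b
2) 841.121ms=3/2b +1401.869ms=5/2b
3) 2242.991ms=4b +1121.495ms=2b
Σ=6b of 6 (107bpm 3/8) — PASS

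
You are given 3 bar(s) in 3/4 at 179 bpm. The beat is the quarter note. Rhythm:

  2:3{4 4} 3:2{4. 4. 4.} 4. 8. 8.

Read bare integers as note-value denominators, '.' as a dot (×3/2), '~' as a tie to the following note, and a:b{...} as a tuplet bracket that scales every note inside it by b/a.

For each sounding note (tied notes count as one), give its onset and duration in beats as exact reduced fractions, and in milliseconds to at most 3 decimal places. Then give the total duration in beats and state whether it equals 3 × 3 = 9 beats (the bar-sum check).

1) 0.0ms=0b +502.793ms=3/2b
2) 502.793ms=3/2b +502.793ms=3/2b
3) 1005.587ms=3b +335.196ms=1b
4) 1340.782ms=4b +335.196ms=1b
5) 1675.978ms=5b +335.196ms=1b
6) 2011.173ms=6b +502.793ms=3/2b
7) 2513.966ms=15/2b +251.397ms=3/4b
8) 2765.363ms=33/4b +251.397ms=3/4b
Σ=9b of 9 (179bpm 3/4) — PASS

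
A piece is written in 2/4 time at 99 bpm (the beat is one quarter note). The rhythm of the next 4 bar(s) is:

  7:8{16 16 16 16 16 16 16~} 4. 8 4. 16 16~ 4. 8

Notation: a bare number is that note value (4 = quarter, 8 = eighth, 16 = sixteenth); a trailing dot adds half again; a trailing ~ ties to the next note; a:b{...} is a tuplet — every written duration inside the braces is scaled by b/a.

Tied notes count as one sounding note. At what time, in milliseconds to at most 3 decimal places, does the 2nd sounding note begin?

note 2 onset = 2/7b = 173.16ms

1. 0.0ms @ 0 + 173.16ms (2/7)
2. 173.16ms @ 2/7 + 173.16ms (2/7)
3. 346.32ms @ 4/7 + 173.16ms (2/7)
4. 519.481ms @ 6/7 + 173.16ms (2/7)
5. 692.641ms @ 8/7 + 173.16ms (2/7)
6. 865.801ms @ 10/7 + 173.16ms (2/7)
7. 1038.961ms @ 12/7 + 1082.251ms (25/14)
8. 2121.212ms @ 7/2 + 303.03ms (1/2)
9. 2424.242ms @ 4 + 909.091ms (3/2)
10. 3333.333ms @ 11/2 + 151.515ms (1/4)
11. 3484.848ms @ 23/4 + 1060.606ms (7/4)
12. 4545.455ms @ 15/2 + 303.03ms (1/2)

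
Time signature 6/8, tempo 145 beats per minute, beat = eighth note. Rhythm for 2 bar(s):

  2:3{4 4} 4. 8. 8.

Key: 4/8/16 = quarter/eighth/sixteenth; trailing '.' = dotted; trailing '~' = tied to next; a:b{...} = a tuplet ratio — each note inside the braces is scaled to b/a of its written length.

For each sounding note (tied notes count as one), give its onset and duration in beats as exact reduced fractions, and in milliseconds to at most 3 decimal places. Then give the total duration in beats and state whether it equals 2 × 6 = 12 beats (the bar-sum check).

1) 0.0ms=0b +1241.379ms=3b
2) 1241.379ms=3b +1241.379ms=3b
3) 2482.759ms=6b +1241.379ms=3b
4) 3724.138ms=9b +620.69ms=3/2b
5) 4344.828ms=21/2b +620.69ms=3/2b
Σ=12b of 12 (145bpm 6/8) — PASS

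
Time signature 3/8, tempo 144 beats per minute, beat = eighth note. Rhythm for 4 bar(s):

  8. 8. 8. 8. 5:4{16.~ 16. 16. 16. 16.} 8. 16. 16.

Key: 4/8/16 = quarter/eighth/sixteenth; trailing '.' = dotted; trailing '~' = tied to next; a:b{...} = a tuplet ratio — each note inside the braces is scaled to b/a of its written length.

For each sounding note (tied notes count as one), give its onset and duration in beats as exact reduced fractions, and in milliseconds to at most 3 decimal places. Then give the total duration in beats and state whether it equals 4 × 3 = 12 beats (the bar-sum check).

1) 0.0ms=0b +625.0ms=3/2b
2) 625.0ms=3/2b +625.0ms=3/2b
3) 1250.0ms=3b +625.0ms=3/2b
4) 1875.0ms=9/2b +625.0ms=3/2b
5) 2500.0ms=6b +500.0ms=6/5b
6) 3000.0ms=36/5b +250.0ms=3/5b
7) 3250.0ms=39/5b +250.0ms=3/5b
8) 3500.0ms=42/5b +250.0ms=3/5b
9) 3750.0ms=9b +625.0ms=3/2b
10) 4375.0ms=21/2b +312.5ms=3/4b
11) 4687.5ms=45/4b +312.5ms=3/4b
Σ=12b of 12 (144bpm 3/8) — PASS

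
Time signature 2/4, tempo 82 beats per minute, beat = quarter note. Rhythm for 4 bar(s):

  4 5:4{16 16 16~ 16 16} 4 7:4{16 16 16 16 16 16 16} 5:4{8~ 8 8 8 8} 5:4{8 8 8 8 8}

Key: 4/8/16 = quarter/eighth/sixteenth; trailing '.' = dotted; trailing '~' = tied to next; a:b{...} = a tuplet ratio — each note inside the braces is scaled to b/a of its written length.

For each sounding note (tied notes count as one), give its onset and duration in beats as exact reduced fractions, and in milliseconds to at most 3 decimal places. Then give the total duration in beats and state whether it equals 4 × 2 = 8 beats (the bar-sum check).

1) 0.0ms=0b +731.707ms=1b
2) 731.707ms=1b +146.341ms=1/5b
3) 878.049ms=6/5b +146.341ms=1/5b
4) 1024.39ms=7/5b +292.683ms=2/5b
5) 1317.073ms=9/5b +146.341ms=1/5b
6) 1463.415ms=2b +731.707ms=1b
7) 2195.122ms=3b +104.53ms=1/7b
8) 2299.652ms=22/7b +104.53ms=1/7b
9) 2404.181ms=23/7b +104.53ms=1/7b
10) 2508.711ms=24/7b +104.53ms=1/7b
11) 2613.24ms=25/7b +104.53ms=1/7b
12) 2717.77ms=26/7b +104.53ms=1/7b
13) 2822.3ms=27/7b +104.53ms=1/7b
14) 2926.829ms=4b +585.366ms=4/5b
15) 3512.195ms=24/5b +292.683ms=2/5b
16) 3804.878ms=26/5b +292.683ms=2/5b
17) 4097.561ms=28/5b +292.683ms=2/5b
18) 4390.244ms=6b +292.683ms=2/5b
19) 4682.927ms=32/5b +292.683ms=2/5b
20) 4975.61ms=34/5b +292.683ms=2/5b
21) 5268.293ms=36/5b +292.683ms=2/5b
22) 5560.976ms=38/5b +292.683ms=2/5b
Σ=8b of 8 (82bpm 2/4) — PASS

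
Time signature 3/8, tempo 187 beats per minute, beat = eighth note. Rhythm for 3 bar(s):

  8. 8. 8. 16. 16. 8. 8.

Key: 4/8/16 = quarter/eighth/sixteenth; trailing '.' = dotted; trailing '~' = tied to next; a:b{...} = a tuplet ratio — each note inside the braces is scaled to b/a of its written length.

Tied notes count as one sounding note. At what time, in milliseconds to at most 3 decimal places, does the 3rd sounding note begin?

1. 0.0ms @ 0 + 481.283ms (3/2)
2. 481.283ms @ 3/2 + 481.283ms (3/2)
3. 962.567ms @ 3 + 481.283ms (3/2)
4. 1443.85ms @ 9/2 + 240.642ms (3/4)
5. 1684.492ms @ 21/4 + 240.642ms (3/4)
6. 1925.134ms @ 6 + 481.283ms (3/2)
7. 2406.417ms @ 15/2 + 481.283ms (3/2)

note 3 onset = 3b = 962.567ms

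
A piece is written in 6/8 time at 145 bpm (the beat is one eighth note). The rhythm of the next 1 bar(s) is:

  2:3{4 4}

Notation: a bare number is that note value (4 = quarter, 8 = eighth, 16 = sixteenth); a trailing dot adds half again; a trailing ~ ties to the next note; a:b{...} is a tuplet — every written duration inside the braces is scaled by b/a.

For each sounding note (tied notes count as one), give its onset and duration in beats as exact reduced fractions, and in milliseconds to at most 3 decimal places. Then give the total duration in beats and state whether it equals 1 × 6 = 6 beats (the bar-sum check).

1) 0.0ms=0b +1241.379ms=3b
2) 1241.379ms=3b +1241.379ms=3b
Σ=6b of 6 (145bpm 6/8) — PASS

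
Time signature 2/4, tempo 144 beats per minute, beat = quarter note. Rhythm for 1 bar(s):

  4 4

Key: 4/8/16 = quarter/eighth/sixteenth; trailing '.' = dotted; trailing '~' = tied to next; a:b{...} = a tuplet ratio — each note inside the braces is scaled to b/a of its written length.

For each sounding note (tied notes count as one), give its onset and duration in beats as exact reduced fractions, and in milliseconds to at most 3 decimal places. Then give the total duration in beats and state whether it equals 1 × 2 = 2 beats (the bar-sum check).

1) 0.0ms=0b +416.667ms=1b
2) 416.667ms=1b +416.667ms=1b
Σ=2b of 2 (144bpm 2/4) — PASS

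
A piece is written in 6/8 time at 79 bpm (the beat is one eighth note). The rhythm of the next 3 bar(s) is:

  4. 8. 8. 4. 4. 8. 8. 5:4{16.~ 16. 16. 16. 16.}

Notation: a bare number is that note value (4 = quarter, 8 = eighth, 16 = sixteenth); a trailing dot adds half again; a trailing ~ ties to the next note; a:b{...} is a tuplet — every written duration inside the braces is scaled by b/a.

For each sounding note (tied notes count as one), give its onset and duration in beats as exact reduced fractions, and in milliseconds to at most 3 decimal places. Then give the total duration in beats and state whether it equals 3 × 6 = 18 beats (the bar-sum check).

1) 0.0ms=0b +2278.481ms=3b
2) 2278.481ms=3b +1139.241ms=3/2b
3) 3417.722ms=9/2b +1139.241ms=3/2b
4) 4556.962ms=6b +2278.481ms=3b
5) 6835.443ms=9b +2278.481ms=3b
6) 9113.924ms=12b +1139.241ms=3/2b
7) 10253.165ms=27/2b +1139.241ms=3/2b
8) 11392.405ms=15b +911.392ms=6/5b
9) 12303.797ms=81/5b +455.696ms=3/5b
10) 12759.494ms=84/5b +455.696ms=3/5b
11) 13215.19ms=87/5b +455.696ms=3/5b
Σ=18b of 18 (79bpm 6/8) — PASS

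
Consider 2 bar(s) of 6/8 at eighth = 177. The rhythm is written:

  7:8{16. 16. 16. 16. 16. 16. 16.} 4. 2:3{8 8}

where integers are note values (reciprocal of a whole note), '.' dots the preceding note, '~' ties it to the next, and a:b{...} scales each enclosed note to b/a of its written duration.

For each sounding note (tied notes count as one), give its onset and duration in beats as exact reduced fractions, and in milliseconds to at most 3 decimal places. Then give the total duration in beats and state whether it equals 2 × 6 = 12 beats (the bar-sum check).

1) 0.0ms=0b +290.557ms=6/7b
2) 290.557ms=6/7b +290.557ms=6/7b
3) 581.114ms=12/7b +290.557ms=6/7b
4) 871.671ms=18/7b +290.557ms=6/7b
5) 1162.228ms=24/7b +290.557ms=6/7b
6) 1452.785ms=30/7b +290.557ms=6/7b
7) 1743.341ms=36/7b +290.557ms=6/7b
8) 2033.898ms=6b +1016.949ms=3b
9) 3050.847ms=9b +508.475ms=3/2b
10) 3559.322ms=21/2b +508.475ms=3/2b
Σ=12b of 12 (177bpm 6/8) — PASS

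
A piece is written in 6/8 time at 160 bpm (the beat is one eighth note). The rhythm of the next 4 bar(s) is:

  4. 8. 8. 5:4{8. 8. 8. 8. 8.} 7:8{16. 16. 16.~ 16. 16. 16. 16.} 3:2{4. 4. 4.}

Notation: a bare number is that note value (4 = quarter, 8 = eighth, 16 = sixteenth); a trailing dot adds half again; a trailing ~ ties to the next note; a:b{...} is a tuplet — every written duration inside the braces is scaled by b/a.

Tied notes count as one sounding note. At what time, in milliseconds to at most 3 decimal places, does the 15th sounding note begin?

note 15 onset = 18b = 6750.0ms

1. 0.0ms @ 0 + 1125.0ms (3)
2. 1125.0ms @ 3 + 562.5ms (3/2)
3. 1687.5ms @ 9/2 + 562.5ms (3/2)
4. 2250.0ms @ 6 + 450.0ms (6/5)
5. 2700.0ms @ 36/5 + 450.0ms (6/5)
6. 3150.0ms @ 42/5 + 450.0ms (6/5)
7. 3600.0ms @ 48/5 + 450.0ms (6/5)
8. 4050.0ms @ 54/5 + 450.0ms (6/5)
9. 4500.0ms @ 12 + 321.429ms (6/7)
10. 4821.429ms @ 90/7 + 321.429ms (6/7)
11. 5142.857ms @ 96/7 + 642.857ms (12/7)
12. 5785.714ms @ 108/7 + 321.429ms (6/7)
13. 6107.143ms @ 114/7 + 321.429ms (6/7)
14. 6428.571ms @ 120/7 + 321.429ms (6/7)
15. 6750.0ms @ 18 + 750.0ms (2)
16. 7500.0ms @ 20 + 750.0ms (2)
17. 8250.0ms @ 22 + 750.0ms (2)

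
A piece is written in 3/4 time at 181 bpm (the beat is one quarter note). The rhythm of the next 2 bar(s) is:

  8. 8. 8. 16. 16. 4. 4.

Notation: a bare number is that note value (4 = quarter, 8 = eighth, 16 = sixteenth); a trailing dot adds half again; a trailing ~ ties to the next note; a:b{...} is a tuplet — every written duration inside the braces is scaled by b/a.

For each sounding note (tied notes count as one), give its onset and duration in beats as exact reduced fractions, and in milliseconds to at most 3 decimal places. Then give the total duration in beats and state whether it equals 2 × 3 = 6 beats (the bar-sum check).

1) 0.0ms=0b +248.619ms=3/4b
2) 248.619ms=3/4b +248.619ms=3/4b
3) 497.238ms=3/2b +248.619ms=3/4b
4) 745.856ms=9/4b +124.309ms=3/8b
5) 870.166ms=21/8b +124.309ms=3/8b
6) 994.475ms=3b +497.238ms=3/2b
7) 1491.713ms=9/2b +497.238ms=3/2b
Σ=6b of 6 (181bpm 3/4) — PASS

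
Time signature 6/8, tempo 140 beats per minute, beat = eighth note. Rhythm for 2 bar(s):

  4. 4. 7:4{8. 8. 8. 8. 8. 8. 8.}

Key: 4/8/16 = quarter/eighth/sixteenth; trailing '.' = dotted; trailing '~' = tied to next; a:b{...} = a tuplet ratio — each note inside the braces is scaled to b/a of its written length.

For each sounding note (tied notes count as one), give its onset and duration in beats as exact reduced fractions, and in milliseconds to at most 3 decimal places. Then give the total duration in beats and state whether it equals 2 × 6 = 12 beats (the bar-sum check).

1) 0.0ms=0b +1285.714ms=3b
2) 1285.714ms=3b +1285.714ms=3b
3) 2571.429ms=6b +367.347ms=6/7b
4) 2938.776ms=48/7b +367.347ms=6/7b
5) 3306.122ms=54/7b +367.347ms=6/7b
6) 3673.469ms=60/7b +367.347ms=6/7b
7) 4040.816ms=66/7b +367.347ms=6/7b
8) 4408.163ms=72/7b +367.347ms=6/7b
9) 4775.51ms=78/7b +367.347ms=6/7b
Σ=12b of 12 (140bpm 6/8) — PASS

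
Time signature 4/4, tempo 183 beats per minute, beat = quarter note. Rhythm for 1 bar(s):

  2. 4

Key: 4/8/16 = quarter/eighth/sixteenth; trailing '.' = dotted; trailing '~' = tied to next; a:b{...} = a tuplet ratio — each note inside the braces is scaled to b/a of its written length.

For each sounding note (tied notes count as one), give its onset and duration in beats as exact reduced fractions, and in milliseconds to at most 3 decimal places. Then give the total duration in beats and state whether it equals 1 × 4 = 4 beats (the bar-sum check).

1) 0.0ms=0b +983.607ms=3b
2) 983.607ms=3b +327.869ms=1b
Σ=4b of 4 (183bpm 4/4) — PASS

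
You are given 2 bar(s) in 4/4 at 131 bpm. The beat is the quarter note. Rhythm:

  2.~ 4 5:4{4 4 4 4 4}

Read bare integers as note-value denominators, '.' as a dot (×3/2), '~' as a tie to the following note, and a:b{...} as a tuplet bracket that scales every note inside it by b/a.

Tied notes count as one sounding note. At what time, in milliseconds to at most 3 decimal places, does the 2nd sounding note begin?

note 2 onset = 4b = 1832.061ms

1. 0.0ms @ 0 + 1832.061ms (4)
2. 1832.061ms @ 4 + 366.412ms (4/5)
3. 2198.473ms @ 24/5 + 366.412ms (4/5)
4. 2564.885ms @ 28/5 + 366.412ms (4/5)
5. 2931.298ms @ 32/5 + 366.412ms (4/5)
6. 3297.71ms @ 36/5 + 366.412ms (4/5)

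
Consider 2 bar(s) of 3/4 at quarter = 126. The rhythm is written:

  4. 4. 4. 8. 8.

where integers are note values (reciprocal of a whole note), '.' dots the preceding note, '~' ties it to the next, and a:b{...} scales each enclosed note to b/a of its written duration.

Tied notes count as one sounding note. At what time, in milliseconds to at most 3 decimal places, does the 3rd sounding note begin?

note 3 onset = 3b = 1428.571ms

1. 0.0ms @ 0 + 714.286ms (3/2)
2. 714.286ms @ 3/2 + 714.286ms (3/2)
3. 1428.571ms @ 3 + 714.286ms (3/2)
4. 2142.857ms @ 9/2 + 357.143ms (3/4)
5. 2500.0ms @ 21/4 + 357.143ms (3/4)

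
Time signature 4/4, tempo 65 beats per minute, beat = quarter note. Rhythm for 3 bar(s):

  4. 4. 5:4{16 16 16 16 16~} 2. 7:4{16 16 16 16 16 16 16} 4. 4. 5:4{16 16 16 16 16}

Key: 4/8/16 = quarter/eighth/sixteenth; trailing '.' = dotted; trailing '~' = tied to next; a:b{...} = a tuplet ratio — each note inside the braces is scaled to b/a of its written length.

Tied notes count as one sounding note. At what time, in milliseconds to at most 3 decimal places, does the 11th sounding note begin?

1. 0.0ms @ 0 + 1384.615ms (3/2)
2. 1384.615ms @ 3/2 + 1384.615ms (3/2)
3. 2769.231ms @ 3 + 184.615ms (1/5)
4. 2953.846ms @ 16/5 + 184.615ms (1/5)
5. 3138.462ms @ 17/5 + 184.615ms (1/5)
6. 3323.077ms @ 18/5 + 184.615ms (1/5)
7. 3507.692ms @ 19/5 + 2953.846ms (16/5)
8. 6461.538ms @ 7 + 131.868ms (1/7)
9. 6593.407ms @ 50/7 + 131.868ms (1/7)
10. 6725.275ms @ 51/7 + 131.868ms (1/7)
11. 6857.143ms @ 52/7 + 131.868ms (1/7)
12. 6989.011ms @ 53/7 + 131.868ms (1/7)
13. 7120.879ms @ 54/7 + 131.868ms (1/7)
14. 7252.747ms @ 55/7 + 131.868ms (1/7)
15. 7384.615ms @ 8 + 1384.615ms (3/2)
16. 8769.231ms @ 19/2 + 1384.615ms (3/2)
17. 10153.846ms @ 11 + 184.615ms (1/5)
18. 10338.462ms @ 56/5 + 184.615ms (1/5)
19. 10523.077ms @ 57/5 + 184.615ms (1/5)
20. 10707.692ms @ 58/5 + 184.615ms (1/5)
21. 10892.308ms @ 59/5 + 184.615ms (1/5)

note 11 onset = 52/7b = 6857.143ms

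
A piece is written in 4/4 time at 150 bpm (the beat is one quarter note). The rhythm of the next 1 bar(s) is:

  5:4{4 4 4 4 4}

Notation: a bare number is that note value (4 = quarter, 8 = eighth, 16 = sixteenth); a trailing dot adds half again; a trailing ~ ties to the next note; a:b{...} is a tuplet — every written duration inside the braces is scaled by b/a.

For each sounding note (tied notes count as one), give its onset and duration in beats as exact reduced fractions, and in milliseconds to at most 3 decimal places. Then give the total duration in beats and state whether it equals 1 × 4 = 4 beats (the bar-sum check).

1) 0.0ms=0b +320.0ms=4/5b
2) 320.0ms=4/5b +320.0ms=4/5b
3) 640.0ms=8/5b +320.0ms=4/5b
4) 960.0ms=12/5b +320.0ms=4/5b
5) 1280.0ms=16/5b +320.0ms=4/5b
Σ=4b of 4 (150bpm 4/4) — PASS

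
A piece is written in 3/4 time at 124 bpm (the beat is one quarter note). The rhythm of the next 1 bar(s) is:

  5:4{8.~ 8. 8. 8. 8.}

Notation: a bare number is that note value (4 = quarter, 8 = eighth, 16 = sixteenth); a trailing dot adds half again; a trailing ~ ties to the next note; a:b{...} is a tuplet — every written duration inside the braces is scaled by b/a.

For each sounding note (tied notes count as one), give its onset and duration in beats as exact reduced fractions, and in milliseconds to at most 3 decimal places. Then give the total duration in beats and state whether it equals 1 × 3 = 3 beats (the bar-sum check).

1) 0.0ms=0b +580.645ms=6/5b
2) 580.645ms=6/5b +290.323ms=3/5b
3) 870.968ms=9/5b +290.323ms=3/5b
4) 1161.29ms=12/5b +290.323ms=3/5b
Σ=3b of 3 (124bpm 3/4) — PASS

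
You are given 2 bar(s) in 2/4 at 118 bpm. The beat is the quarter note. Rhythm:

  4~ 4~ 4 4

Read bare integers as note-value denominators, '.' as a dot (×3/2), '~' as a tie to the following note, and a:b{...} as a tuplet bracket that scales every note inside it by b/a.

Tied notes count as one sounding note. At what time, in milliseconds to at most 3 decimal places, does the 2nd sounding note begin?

note 2 onset = 3b = 1525.424ms

1. 0.0ms @ 0 + 1525.424ms (3)
2. 1525.424ms @ 3 + 508.475ms (1)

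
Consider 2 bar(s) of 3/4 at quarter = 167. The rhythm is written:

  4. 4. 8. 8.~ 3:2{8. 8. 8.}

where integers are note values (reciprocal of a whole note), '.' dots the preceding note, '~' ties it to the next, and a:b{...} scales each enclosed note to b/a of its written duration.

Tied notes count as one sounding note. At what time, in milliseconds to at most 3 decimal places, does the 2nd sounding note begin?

note 2 onset = 3/2b = 538.922ms

1. 0.0ms @ 0 + 538.922ms (3/2)
2. 538.922ms @ 3/2 + 538.922ms (3/2)
3. 1077.844ms @ 3 + 269.461ms (3/4)
4. 1347.305ms @ 15/4 + 449.102ms (5/4)
5. 1796.407ms @ 5 + 179.641ms (1/2)
6. 1976.048ms @ 11/2 + 179.641ms (1/2)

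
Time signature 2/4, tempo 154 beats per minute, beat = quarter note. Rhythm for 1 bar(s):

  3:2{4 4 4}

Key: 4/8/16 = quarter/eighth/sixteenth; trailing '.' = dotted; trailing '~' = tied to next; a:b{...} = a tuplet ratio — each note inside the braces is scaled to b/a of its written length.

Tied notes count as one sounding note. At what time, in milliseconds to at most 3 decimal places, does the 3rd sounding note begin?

note 3 onset = 4/3b = 519.481ms

1. 0.0ms @ 0 + 259.74ms (2/3)
2. 259.74ms @ 2/3 + 259.74ms (2/3)
3. 519.481ms @ 4/3 + 259.74ms (2/3)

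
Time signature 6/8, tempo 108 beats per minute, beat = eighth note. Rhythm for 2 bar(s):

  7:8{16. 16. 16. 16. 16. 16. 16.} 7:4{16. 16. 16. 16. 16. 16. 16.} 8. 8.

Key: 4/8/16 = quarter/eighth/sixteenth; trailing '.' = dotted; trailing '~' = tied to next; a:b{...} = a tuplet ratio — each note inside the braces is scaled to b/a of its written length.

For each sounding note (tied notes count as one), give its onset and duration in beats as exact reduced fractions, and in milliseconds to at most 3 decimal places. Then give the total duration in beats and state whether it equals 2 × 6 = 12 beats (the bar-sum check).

1) 0.0ms=0b +476.19ms=6/7b
2) 476.19ms=6/7b +476.19ms=6/7b
3) 952.381ms=12/7b +476.19ms=6/7b
4) 1428.571ms=18/7b +476.19ms=6/7b
5) 1904.762ms=24/7b +476.19ms=6/7b
6) 2380.952ms=30/7b +476.19ms=6/7b
7) 2857.143ms=36/7b +476.19ms=6/7b
8) 3333.333ms=6b +238.095ms=3/7b
9) 3571.429ms=45/7b +238.095ms=3/7b
10) 3809.524ms=48/7b +238.095ms=3/7b
11) 4047.619ms=51/7b +238.095ms=3/7b
12) 4285.714ms=54/7b +238.095ms=3/7b
13) 4523.81ms=57/7b +238.095ms=3/7b
14) 4761.905ms=60/7b +238.095ms=3/7b
15) 5000.0ms=9b +833.333ms=3/2b
16) 5833.333ms=21/2b +833.333ms=3/2b
Σ=12b of 12 (108bpm 6/8) — PASS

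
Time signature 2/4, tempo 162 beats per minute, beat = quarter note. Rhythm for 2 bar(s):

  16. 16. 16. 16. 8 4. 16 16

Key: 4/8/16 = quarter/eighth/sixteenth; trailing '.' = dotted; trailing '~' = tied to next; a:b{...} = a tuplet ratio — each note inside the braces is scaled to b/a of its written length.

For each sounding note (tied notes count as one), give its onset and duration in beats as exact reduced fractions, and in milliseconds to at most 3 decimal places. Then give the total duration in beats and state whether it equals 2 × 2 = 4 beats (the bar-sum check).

1) 0.0ms=0b +138.889ms=3/8b
2) 138.889ms=3/8b +138.889ms=3/8b
3) 277.778ms=3/4b +138.889ms=3/8b
4) 416.667ms=9/8b +138.889ms=3/8b
5) 555.556ms=3/2b +185.185ms=1/2b
6) 740.741ms=2b +555.556ms=3/2b
7) 1296.296ms=7/2b +92.593ms=1/4b
8) 1388.889ms=15/4b +92.593ms=1/4b
Σ=4b of 4 (162bpm 2/4) — PASS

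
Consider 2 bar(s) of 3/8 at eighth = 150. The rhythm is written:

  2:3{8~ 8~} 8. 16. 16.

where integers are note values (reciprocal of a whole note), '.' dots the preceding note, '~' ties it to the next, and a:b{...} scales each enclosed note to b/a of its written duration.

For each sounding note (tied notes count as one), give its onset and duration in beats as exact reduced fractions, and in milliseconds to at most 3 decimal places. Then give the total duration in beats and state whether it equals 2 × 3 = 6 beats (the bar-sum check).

1) 0.0ms=0b +1800.0ms=9/2b
2) 1800.0ms=9/2b +300.0ms=3/4b
3) 2100.0ms=21/4b +300.0ms=3/4b
Σ=6b of 6 (150bpm 3/8) — PASS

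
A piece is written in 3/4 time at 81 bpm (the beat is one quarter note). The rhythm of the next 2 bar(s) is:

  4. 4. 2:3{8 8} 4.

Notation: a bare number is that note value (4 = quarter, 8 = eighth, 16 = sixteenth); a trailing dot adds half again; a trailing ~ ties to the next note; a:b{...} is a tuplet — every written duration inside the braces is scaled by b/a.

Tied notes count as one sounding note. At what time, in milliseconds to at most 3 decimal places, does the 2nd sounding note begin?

note 2 onset = 3/2b = 1111.111ms

1. 0.0ms @ 0 + 1111.111ms (3/2)
2. 1111.111ms @ 3/2 + 1111.111ms (3/2)
3. 2222.222ms @ 3 + 555.556ms (3/4)
4. 2777.778ms @ 15/4 + 555.556ms (3/4)
5. 3333.333ms @ 9/2 + 1111.111ms (3/2)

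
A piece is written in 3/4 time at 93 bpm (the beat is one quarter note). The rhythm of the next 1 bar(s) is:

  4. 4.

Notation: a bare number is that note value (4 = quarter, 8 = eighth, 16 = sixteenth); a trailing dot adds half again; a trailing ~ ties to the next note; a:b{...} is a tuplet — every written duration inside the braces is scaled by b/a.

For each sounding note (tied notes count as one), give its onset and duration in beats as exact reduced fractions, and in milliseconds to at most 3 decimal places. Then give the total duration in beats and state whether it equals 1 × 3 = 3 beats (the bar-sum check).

1) 0.0ms=0b +967.742ms=3/2b
2) 967.742ms=3/2b +967.742ms=3/2b
Σ=3b of 3 (93bpm 3/4) — PASS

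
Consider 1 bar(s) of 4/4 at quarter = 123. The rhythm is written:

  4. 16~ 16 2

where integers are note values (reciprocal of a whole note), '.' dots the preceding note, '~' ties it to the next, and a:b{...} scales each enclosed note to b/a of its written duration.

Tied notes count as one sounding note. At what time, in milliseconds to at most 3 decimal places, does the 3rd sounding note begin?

note 3 onset = 2b = 975.61ms

1. 0.0ms @ 0 + 731.707ms (3/2)
2. 731.707ms @ 3/2 + 243.902ms (1/2)
3. 975.61ms @ 2 + 975.61ms (2)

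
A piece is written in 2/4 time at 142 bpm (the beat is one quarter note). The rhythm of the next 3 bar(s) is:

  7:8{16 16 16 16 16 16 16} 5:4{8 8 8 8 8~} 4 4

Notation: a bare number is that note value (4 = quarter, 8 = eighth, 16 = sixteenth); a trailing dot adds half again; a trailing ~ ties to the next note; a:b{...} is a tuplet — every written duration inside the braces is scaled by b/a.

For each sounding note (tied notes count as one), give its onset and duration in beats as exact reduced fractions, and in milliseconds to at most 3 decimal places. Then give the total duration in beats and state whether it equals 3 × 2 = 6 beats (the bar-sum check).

1) 0.0ms=0b +120.724ms=2/7b
2) 120.724ms=2/7b +120.724ms=2/7b
3) 241.449ms=4/7b +120.724ms=2/7b
4) 362.173ms=6/7b +120.724ms=2/7b
5) 482.897ms=8/7b +120.724ms=2/7b
6) 603.622ms=10/7b +120.724ms=2/7b
7) 724.346ms=12/7b +120.724ms=2/7b
8) 845.07ms=2b +169.014ms=2/5b
9) 1014.085ms=12/5b +169.014ms=2/5b
10) 1183.099ms=14/5b +169.014ms=2/5b
11) 1352.113ms=16/5b +169.014ms=2/5b
12) 1521.127ms=18/5b +591.549ms=7/5b
13) 2112.676ms=5b +422.535ms=1b
Σ=6b of 6 (142bpm 2/4) — PASS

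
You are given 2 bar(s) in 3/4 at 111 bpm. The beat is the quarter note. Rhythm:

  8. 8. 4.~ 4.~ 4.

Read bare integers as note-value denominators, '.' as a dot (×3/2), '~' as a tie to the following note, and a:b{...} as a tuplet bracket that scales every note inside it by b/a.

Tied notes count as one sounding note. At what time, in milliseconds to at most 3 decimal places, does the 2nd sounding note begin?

1. 0.0ms @ 0 + 405.405ms (3/4)
2. 405.405ms @ 3/4 + 405.405ms (3/4)
3. 810.811ms @ 3/2 + 2432.432ms (9/2)

note 2 onset = 3/4b = 405.405ms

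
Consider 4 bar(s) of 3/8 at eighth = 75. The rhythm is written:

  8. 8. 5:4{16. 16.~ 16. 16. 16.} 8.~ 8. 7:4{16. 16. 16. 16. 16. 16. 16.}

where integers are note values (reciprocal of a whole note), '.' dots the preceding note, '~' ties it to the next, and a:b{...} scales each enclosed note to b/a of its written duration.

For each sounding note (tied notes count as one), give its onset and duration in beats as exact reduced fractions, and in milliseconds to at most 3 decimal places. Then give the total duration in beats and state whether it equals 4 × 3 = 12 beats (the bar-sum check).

1) 0.0ms=0b +1200.0ms=3/2b
2) 1200.0ms=3/2b +1200.0ms=3/2b
3) 2400.0ms=3b +480.0ms=3/5b
4) 2880.0ms=18/5b +960.0ms=6/5b
5) 3840.0ms=24/5b +480.0ms=3/5b
6) 4320.0ms=27/5b +480.0ms=3/5b
7) 4800.0ms=6b +2400.0ms=3b
8) 7200.0ms=9b +342.857ms=3/7b
9) 7542.857ms=66/7b +342.857ms=3/7b
10) 7885.714ms=69/7b +342.857ms=3/7b
11) 8228.571ms=72/7b +342.857ms=3/7b
12) 8571.429ms=75/7b +342.857ms=3/7b
13) 8914.286ms=78/7b +342.857ms=3/7b
14) 9257.143ms=81/7b +342.857ms=3/7b
Σ=12b of 12 (75bpm 3/8) — PASS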